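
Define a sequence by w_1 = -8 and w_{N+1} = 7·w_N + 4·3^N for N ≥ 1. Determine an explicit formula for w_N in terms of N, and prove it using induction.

w_N = -3^N - 5·7^(N - 1)

Computing the first terms: w_1 = -8, w_2 = -44, w_3 = -272. This suggests w_N = -3^N - 5·7^(N - 1).
For the base case N = 1: the formula gives -8 = -8 = w_1.
Inductive step: suppose the statement holds for some j ≥ 1, so w_j = -3^j - 5·7^(j - 1).
Then w_{j+1} = 7·w_j + 4·3^j = 7·(-3^j - 5·7^(j - 1)) + 4·3^j = -3^(j + 1) - 5·7^j = -3^(j+1) - 5·7^((j+1) - 1),
which is the claimed formula at N = j+1.
Hence, by induction on N, the claim holds for every N ≥ 1.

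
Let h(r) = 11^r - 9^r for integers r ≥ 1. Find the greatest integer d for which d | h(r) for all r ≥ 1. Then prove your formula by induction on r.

Computing the first values: h(1) = 2 and h(2) = 40; gcd(2, 40) = 2, so d ≤ 2.
We prove 2 | 11^r - 9^r for all r ≥ 1 by induction on r.
For the base case r = 1: h(1) = 2 = 2·(1), so 2 | h(1).
Inductive step: assume the claim holds for r = k, i.e. 2 | h(k). Then
11^{k+1} − 9^{k+1} = 11·11^k − 9·9^k = 11·(11^k − 9^k) + (2)·9^k. The first term is divisible by 2 by the inductive hypothesis, and the second term (2)·9^k is divisible by 2 since 2 | 2. Hence 2 | h(k+1).
This completes the induction.
Therefore the largest such d is 2.

d = 2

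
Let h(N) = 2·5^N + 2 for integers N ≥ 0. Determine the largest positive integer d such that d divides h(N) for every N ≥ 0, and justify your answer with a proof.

d = 4

Computing the first values: h(0) = 4 and h(1) = 12; gcd(4, 12) = 4, so d ≤ 4.
We prove 4 | 2·5^N + 2 for all N ≥ 0 by induction on N.
Base step (N = 0): h(0) = 4 = 4·(1), so 4 | h(0).
Inductive step: suppose the statement holds for some j ≥ 0, i.e. 4 | h(j). Then
h(j+1) = 2·5^(j+1) + 2 = 5·(2·5^j + 2) - 8 = 5·h(j) - 8. The first term is divisible by 4 by the inductive hypothesis, and -8 is divisible by 4. Hence 4 | h(j+1).
By the principle of mathematical induction, the result holds for all N ≥ 0.
Therefore the largest such d is 4.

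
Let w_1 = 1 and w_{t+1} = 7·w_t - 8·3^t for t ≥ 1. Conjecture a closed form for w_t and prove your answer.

w_t = 2·3^t - 5·7^(t - 1)

Computing the first terms: w_1 = 1, w_2 = -17, w_3 = -191. This suggests w_t = 2·3^t - 5·7^(t - 1).
Base case (t = 1): the formula gives 1 = 1 = w_1.
Suppose the result is true for t = k, so w_k = 2·3^k - 5·7^(k - 1).
Then w_{k+1} = 7·w_k - 8·3^k = 7·(2·3^k - 5·7^(k - 1)) - 8·3^k = 2·3^(k + 1) - 5·7^k = 2·3^(k+1) - 5·7^((k+1) - 1),
which is the claimed formula at t = k+1.
Hence, by induction on t, the claim holds for every t ≥ 1.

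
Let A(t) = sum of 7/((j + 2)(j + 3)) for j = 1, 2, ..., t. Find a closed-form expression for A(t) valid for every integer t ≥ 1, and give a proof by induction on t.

A(t) = 7t/(3(t + 3))

We claim A(t) = 7t/(3(t + 3)) for all t ≥ 1.
When t = 1: A(1) = 7/12, and the closed form gives 7/12. They agree.
For the inductive step, assume it holds for an arbitrary j ≥ 1, so A(j) = 7j/(3(j + 3)).
Then A(j+1) = A(j) + (7/((j + 3)(j + 4))) = (7j/(3(j + 3))) + (7/((j + 3)(j + 4))).
Simplifying, A(j+1) = 7(j + 1)/(3(j + 4)) = 7(j+1)/(3((j+1) + 3)),
which is the closed form with t = j+1.
By induction, the statement is established for all t ≥ 1.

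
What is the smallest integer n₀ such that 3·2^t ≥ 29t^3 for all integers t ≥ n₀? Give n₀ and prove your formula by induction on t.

At t = 14: 49152 < 79576, so the inequality fails and n₀ ≥ 15. We prove 3·2^t ≥ 29t^3 for all t ≥ 15.
When t = 15: 3·2^t = 98304 and 29t^3 = 97875, so 98304 ≥ 97875.
Inductive step: suppose the statement holds for some m ≥ 15, so 3·2^m ≥ 29m^3.
Then 3·2^(m + 1) = 2·(3·2^m) ≥ 2·(29m^3).
Also, for m ≥ 15 we have 2·(29m^3) ≥ 29(m+1)^3, since 2 ≥ (1 + 1/m)^3 for all m ≥ 15.
Combining, 3·2^(m + 1) ≥ 29(m+1)^3.
This completes the induction.
Hence the smallest such n₀ is 15.

n₀ = 15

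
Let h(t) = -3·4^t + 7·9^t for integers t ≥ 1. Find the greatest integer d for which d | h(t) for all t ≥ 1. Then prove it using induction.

Computing the first values: h(1) = 51 and h(2) = 519; gcd(51, 519) = 3, so d ≤ 3.
We prove 3 | -3·4^t + 7·9^t for all t ≥ 1 by induction on t.
Base step (t = 1): h(1) = 51 = 3·(17), so 3 | h(1).
Inductive step: suppose the statement holds for some r ≥ 1, i.e. 3 | h(r). Then
h(r+1) − 9·h(r) = (-3·4^(r+1) + 7·9^(r+1)) − 9·(-3·4^r + 7·9^r) = (-3)·4^r·(4 − 9) = (15)·4^r. Since 3 | h(r) by the inductive hypothesis, 3 | 9·h(r); and 3 | 15 since 15 = 3·5. Therefore 3 | h(r+1).
This completes the induction.
Therefore the largest such d is 3.

d = 3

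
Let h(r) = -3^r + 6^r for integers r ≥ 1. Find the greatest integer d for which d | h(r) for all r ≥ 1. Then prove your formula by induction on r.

Computing the first values: h(1) = 3 and h(2) = 27; gcd(3, 27) = 3, so d ≤ 3.
We prove 3 | -3^r + 6^r for all r ≥ 1 by induction on r.
Base case (r = 1): h(1) = 3 = 3·(1), so 3 | h(1).
Inductive step: assume the claim holds for r = p, i.e. 3 | h(p). Then
6^{p+1} − 3^{p+1} = 6·6^p − 3·3^p = 6·(6^p − 3^p) + (3)·3^p. The first term is divisible by 3 by the inductive hypothesis, and the second term (3)·3^p is divisible by 3 since 3 | 3. Hence 3 | h(p+1).
Hence, by induction on r, the claim holds for every r ≥ 1.
Therefore the largest such d is 3.

d = 3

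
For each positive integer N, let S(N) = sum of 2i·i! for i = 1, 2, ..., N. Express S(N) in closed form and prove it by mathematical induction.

We claim S(N) = (2N + 2)N! - 2 for all N ≥ 1.
When N = 1: S(1) = 2, and the closed form gives 2. They agree.
Inductive step: assume the claim holds for N = i, so S(i) = (2i + 2)i! - 2.
Then S(i+1) = S(i) + (2(i + 1)(i + 1)!) = ((2i + 2)i! - 2) + (2(i + 1)(i + 1)!).
Simplifying, S(i+1) = (2(i+1) + 2)(i+1)! - 2,
which is the closed form with N = i+1.
By induction, the statement is established for all N ≥ 1.

S(N) = (2N + 2)N! - 2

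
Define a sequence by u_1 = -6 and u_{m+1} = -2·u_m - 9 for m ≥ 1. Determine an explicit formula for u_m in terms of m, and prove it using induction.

u_m = -3(-2)^(m - 1) - 3

Computing the first terms: u_1 = -6, u_2 = 3, u_3 = -15. This suggests u_m = -3(-2)^(m - 1) - 3.
When m = 1: the formula gives -6 = -6 = u_1.
For the inductive step, assume it holds for an arbitrary i ≥ 1, so u_i = -3(-2)^(i - 1) - 3.
Then u_{i+1} = -2·u_i - 9 = -2·(-3(-2)^(i - 1) - 3) - 9 = -3(-2)^i - 3 = -3(-2)^((i+1) - 1) - 3,
which is the claimed formula at m = i+1.
Hence, by induction on m, the claim holds for every m ≥ 1.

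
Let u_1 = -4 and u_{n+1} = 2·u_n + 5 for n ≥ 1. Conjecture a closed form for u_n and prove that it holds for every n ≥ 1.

Computing the first terms: u_1 = -4, u_2 = -3, u_3 = -1. This suggests u_n = 2^(n - 1) - 5.
When n = 1: the formula gives -4 = -4 = u_1.
For the inductive step, assume it holds for an arbitrary k ≥ 1, so u_k = 2^(k - 1) - 5.
Then u_{k+1} = 2·u_k + 5 = 2·(2^(k - 1) - 5) + 5 = 2^k - 5 = 2^((k+1) - 1) - 5,
which is the claimed formula at n = k+1.
By induction, the statement is established for all n ≥ 1.

u_n = 2^(n - 1) - 5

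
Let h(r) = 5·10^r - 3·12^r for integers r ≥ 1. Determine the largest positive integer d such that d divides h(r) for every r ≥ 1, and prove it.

Computing the first values: h(1) = 14 and h(2) = 68; gcd(14, 68) = 2, so d ≤ 2.
We prove 2 | 5·10^r - 3·12^r for all r ≥ 1 by induction on r.
For the base case r = 1: h(1) = 14 = 2·(7), so 2 | h(1).
Suppose the result is true for r = j, i.e. 2 | h(j). Then
h(j+1) − 12·h(j) = (5·10^(j+1) - 3·12^(j+1)) − 12·(5·10^j - 3·12^j) = (5)·10^j·(10 − 12) = (-10)·10^j. Since 2 | h(j) by the inductive hypothesis, 2 | 12·h(j); and 2 | -10 since -10 = 2·-5. Therefore 2 | h(j+1).
By induction, the statement is established for all r ≥ 1.
Therefore the largest such d is 2.

d = 2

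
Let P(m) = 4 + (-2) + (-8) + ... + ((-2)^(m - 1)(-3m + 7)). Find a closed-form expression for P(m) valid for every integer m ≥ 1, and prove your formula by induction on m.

P(m) = (-2)^m(m - 2) + 2

We claim P(m) = (-2)^m(m - 2) + 2 for all m ≥ 1.
Base case (m = 1): P(1) = 4, and the closed form gives 4. They agree.
For the inductive step, assume it holds for an arbitrary p ≥ 1, so P(p) = (-2)^p(p - 2) + 2.
Then P(p+1) = P(p) + ((-2)^p(-3p + 4)) = ((-2)^p(p - 2) + 2) + ((-2)^p(-3p + 4)).
Simplifying, P(p+1) = -2(-2)^p·p + 2(-2)^p + 2 = (-2)^(p+1)((p+1) - 2) + 2,
which is the closed form with m = p+1.
Hence, by induction on m, the claim holds for every m ≥ 1.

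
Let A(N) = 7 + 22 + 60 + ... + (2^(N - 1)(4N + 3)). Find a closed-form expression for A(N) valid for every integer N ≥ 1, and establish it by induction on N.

We claim A(N) = 2^N(4N - 1) + 1 for all N ≥ 1.
For the base case N = 1: A(1) = 7, and the closed form gives 7. They agree.
For the inductive step, assume it holds for an arbitrary p ≥ 1, so A(p) = 2^p(4p - 1) + 1.
Then A(p+1) = A(p) + (2^p(4p + 7)) = (2^p(4p - 1) + 1) + (2^p(4p + 7)).
Simplifying, A(p+1) = 8·2^p·p + 6·2^p + 1 = 2^(p+1)(4(p+1) - 1) + 1,
which is the closed form with N = p+1.
By the principle of mathematical induction, the result holds for all N ≥ 1.

A(N) = 2^N(4N - 1) + 1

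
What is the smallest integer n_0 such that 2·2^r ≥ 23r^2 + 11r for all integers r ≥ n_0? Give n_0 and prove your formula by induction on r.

At r = 10: 2048 < 2410, so the inequality fails and n_0 ≥ 11. We prove 2·2^r ≥ 23r^2 + 11r for all r ≥ 11.
Base step (r = 11): 2·2^r = 4096 and 23r^2 + 11r = 2904, so 4096 ≥ 2904.
Suppose the result is true for r = k, so 2·2^k ≥ 23k^2 + 11k.
Then 2·2^(k + 1) = 2·(2·2^k) ≥ 2·(23k^2 + 11k).
Also, for k ≥ 11 we have 2·(23k^2 + 11k) ≥ 23(k+1)^2 + 11(k+1), since 2·(23k^2 + 11k) − (23(k+1)^2 + 11(k+1)) = 23k^2 - 35k - 34, which is nonnegative for all k ≥ 11.
Combining, 2·2^(k + 1) ≥ 23(k+1)^2 + 11(k+1).
By induction, the statement is established for all r ≥ 11.
Hence the smallest such n_0 is 11.

n_0 = 11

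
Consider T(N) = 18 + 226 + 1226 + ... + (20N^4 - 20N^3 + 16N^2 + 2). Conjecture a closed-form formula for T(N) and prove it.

We claim T(N) = N(4N^4 + 5N^3 + 2N^2 + 3N + 4) for all N ≥ 1.
Base case (N = 1): T(1) = 18, and the closed form gives 18. They agree.
Suppose the result is true for N = r, so T(r) = r(4r^4 + 5r^3 + 2r^2 + 3r + 4).
Then T(r+1) = T(r) + (20r^4 + 60r^3 + 76r^2 + 52r + 18) = (r(4r^4 + 5r^3 + 2r^2 + 3r + 4)) + (20r^4 + 60r^3 + 76r^2 + 52r + 18).
Simplifying, T(r+1) = (r + 1)(4r^4 + 21r^3 + 41r^2 + 38r + 18) = (r+1)(4(r+1)^4 + 5(r+1)^3 + 2(r+1)^2 + 3(r+1) + 4),
which is the closed form with N = r+1.
By induction, the statement is established for all N ≥ 1.

T(N) = N(4N^4 + 5N^3 + 2N^2 + 3N + 4)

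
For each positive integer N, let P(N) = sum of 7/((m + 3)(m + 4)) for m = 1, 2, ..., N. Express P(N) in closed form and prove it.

P(N) = 7N/(4(N + 4))

We claim P(N) = 7N/(4(N + 4)) for all N ≥ 1.
Base step (N = 1): P(1) = 7/20, and the closed form gives 7/20. They agree.
Suppose the result is true for N = m, so P(m) = 7m/(4(m + 4)).
Then P(m+1) = P(m) + (7/((m + 4)(m + 5))) = (7m/(4(m + 4))) + (7/((m + 4)(m + 5))).
Simplifying, P(m+1) = 7(m + 1)/(4(m + 5)) = 7(m+1)/(4((m+1) + 4)),
which is the closed form with N = m+1.
By the principle of mathematical induction, the result holds for all N ≥ 1.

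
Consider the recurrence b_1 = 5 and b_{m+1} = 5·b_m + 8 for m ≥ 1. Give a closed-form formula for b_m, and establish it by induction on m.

b_m = 7·5^(m - 1) - 2

Computing the first terms: b_1 = 5, b_2 = 33, b_3 = 173. This suggests b_m = 7·5^(m - 1) - 2.
Base step (m = 1): the formula gives 5 = 5 = b_1.
Suppose the result is true for m = i, so b_i = 7·5^(i - 1) - 2.
Then b_{i+1} = 5·b_i + 8 = 5·(7·5^(i - 1) - 2) + 8 = 7·5^i - 2 = 7·5^((i+1) - 1) - 2,
which is the claimed formula at m = i+1.
By induction, the statement is established for all m ≥ 1.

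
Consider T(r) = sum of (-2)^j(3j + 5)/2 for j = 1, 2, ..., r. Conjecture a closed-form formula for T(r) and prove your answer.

T(r) = (-2)^r(r + 2) - 2

We claim T(r) = (-2)^r(r + 2) - 2 for all r ≥ 1.
For the base case r = 1: T(1) = -8, and the closed form gives -8. They agree.
Inductive step: assume the claim holds for r = j, so T(j) = (-2)^j(j + 2) - 2.
Then T(j+1) = T(j) + ((-2)^j(-3j - 8)) = ((-2)^j(j + 2) - 2) + ((-2)^j(-3j - 8)).
Simplifying, T(j+1) = -2(-2)^j·j - 6(-2)^j - 2 = (-2)^(j+1)((j+1) + 2) - 2,
which is the closed form with r = j+1.
Hence, by induction on r, the claim holds for every r ≥ 1.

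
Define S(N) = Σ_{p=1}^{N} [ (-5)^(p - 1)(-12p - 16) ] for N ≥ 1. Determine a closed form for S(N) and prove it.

We claim S(N) = (-5)^N(2N + 3) - 3 for all N ≥ 1.
For the base case N = 1: S(1) = -28, and the closed form gives -28. They agree.
Inductive step: suppose the statement holds for some p ≥ 1, so S(p) = (-5)^p(2p + 3) - 3.
Then S(p+1) = S(p) + ((-5)^p(-12p - 28)) = ((-5)^p(2p + 3) - 3) + ((-5)^p(-12p - 28)).
Simplifying, S(p+1) = -10(-5)^p·p - 25(-5)^p - 3 = (-5)^(p+1)(2(p+1) + 3) - 3,
which is the closed form with N = p+1.
This completes the induction.

S(N) = (-5)^N(2N + 3) - 3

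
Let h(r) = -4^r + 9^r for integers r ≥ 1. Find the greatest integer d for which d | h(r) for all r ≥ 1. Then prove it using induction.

d = 5

Computing the first values: h(1) = 5 and h(2) = 65; gcd(5, 65) = 5, so d ≤ 5.
We prove 5 | -4^r + 9^r for all r ≥ 1 by induction on r.
Base case (r = 1): h(1) = 5 = 5·(1), so 5 | h(1).
Inductive step: suppose the statement holds for some i ≥ 1, i.e. 5 | h(i). Then
9^{i+1} − 4^{i+1} = 9·9^i − 4·4^i = 9·(9^i − 4^i) + (5)·4^i. The first term is divisible by 5 by the inductive hypothesis, and the second term (5)·4^i is divisible by 5 since 5 | 5. Hence 5 | h(i+1).
By induction, the statement is established for all r ≥ 1.
Therefore the largest such d is 5.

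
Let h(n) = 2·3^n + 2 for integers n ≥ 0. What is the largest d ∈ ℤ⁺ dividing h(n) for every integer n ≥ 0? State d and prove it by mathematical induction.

Computing the first values: h(0) = 4 and h(1) = 8; gcd(4, 8) = 4, so d ≤ 4.
We prove 4 | 2·3^n + 2 for all n ≥ 0 by induction on n.
For the base case n = 0: h(0) = 4 = 4·(1), so 4 | h(0).
Inductive step: suppose the statement holds for some p ≥ 0, i.e. 4 | h(p). Then
h(p+1) = 2·3^(p+1) + 2 = 3·(2·3^p + 2) - 4 = 3·h(p) - 4. The first term is divisible by 4 by the inductive hypothesis, and -4 is divisible by 4. Hence 4 | h(p+1).
By induction, the statement is established for all n ≥ 0.
Therefore the largest such d is 4.

d = 4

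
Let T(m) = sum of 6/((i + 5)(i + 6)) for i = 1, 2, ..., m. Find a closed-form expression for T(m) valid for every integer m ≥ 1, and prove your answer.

T(m) = m/(m + 6)

We claim T(m) = m/(m + 6) for all m ≥ 1.
When m = 1: T(1) = 1/7, and the closed form gives 1/7. They agree.
Inductive step: suppose the statement holds for some i ≥ 1, so T(i) = i/(i + 6).
Then T(i+1) = T(i) + (6/((i + 6)(i + 7))) = (i/(i + 6)) + (6/((i + 6)(i + 7))).
Simplifying, T(i+1) = (i + 1)/(i + 7) = (i+1)/((i+1) + 6),
which is the closed form with m = i+1.
By the principle of mathematical induction, the result holds for all m ≥ 1.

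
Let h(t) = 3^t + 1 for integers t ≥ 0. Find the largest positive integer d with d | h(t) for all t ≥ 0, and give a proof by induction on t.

d = 2

Computing the first values: h(0) = 2 and h(1) = 4; gcd(2, 4) = 2, so d ≤ 2.
We prove 2 | 3^t + 1 for all t ≥ 0 by induction on t.
When t = 0: h(0) = 2 = 2·(1), so 2 | h(0).
Inductive step: assume the claim holds for t = i, i.e. 2 | h(i). Then
h(i+1) = 3^(i+1) + 1 = 3·(3^i + 1) - 2 = 3·h(i) - 2. The first term is divisible by 2 by the inductive hypothesis, and -2 is divisible by 2. Hence 2 | h(i+1).
By the principle of mathematical induction, the result holds for all t ≥ 0.
Therefore the largest such d is 2.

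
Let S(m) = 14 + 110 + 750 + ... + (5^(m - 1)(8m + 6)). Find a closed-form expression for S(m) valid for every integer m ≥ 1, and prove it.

We claim S(m) = 5^m(2m + 1) - 1 for all m ≥ 1.
For the base case m = 1: S(1) = 14, and the closed form gives 14. They agree.
Suppose the result is true for m = r, so S(r) = 5^r(2r + 1) - 1.
Then S(r+1) = S(r) + (5^r(8r + 14)) = (5^r(2r + 1) - 1) + (5^r(8r + 14)).
Simplifying, S(r+1) = 10·5^r·r + 15·5^r - 1 = 5^(r+1)(2(r+1) + 1) - 1,
which is the closed form with m = r+1.
Hence, by induction on m, the claim holds for every m ≥ 1.

S(m) = 5^m(2m + 1) - 1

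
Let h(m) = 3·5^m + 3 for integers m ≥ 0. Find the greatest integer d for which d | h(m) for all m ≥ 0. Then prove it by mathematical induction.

Computing the first values: h(0) = 6 and h(1) = 18; gcd(6, 18) = 6, so d ≤ 6.
We prove 6 | 3·5^m + 3 for all m ≥ 0 by induction on m.
Base step (m = 0): h(0) = 6 = 6·(1), so 6 | h(0).
Inductive step: suppose the statement holds for some k ≥ 0, i.e. 6 | h(k). Then
h(k+1) = 3·5^(k+1) + 3 = 5·(3·5^k + 3) - 12 = 5·h(k) - 12. The first term is divisible by 6 by the inductive hypothesis, and -12 is divisible by 6. Hence 6 | h(k+1).
Hence, by induction on m, the claim holds for every m ≥ 0.
Therefore the largest such d is 6.

d = 6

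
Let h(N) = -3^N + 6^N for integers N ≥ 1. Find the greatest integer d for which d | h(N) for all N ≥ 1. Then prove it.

Computing the first values: h(1) = 3 and h(2) = 27; gcd(3, 27) = 3, so d ≤ 3.
We prove 3 | -3^N + 6^N for all N ≥ 1 by induction on N.
Base step (N = 1): h(1) = 3 = 3·(1), so 3 | h(1).
Suppose the result is true for N = k, i.e. 3 | h(k). Then
6^{k+1} − 3^{k+1} = 6·6^k − 3·3^k = 6·(6^k − 3^k) + (3)·3^k. The first term is divisible by 3 by the inductive hypothesis, and the second term (3)·3^k is divisible by 3 since 3 | 3. Hence 3 | h(k+1).
This completes the induction.
Therefore the largest such d is 3.

d = 3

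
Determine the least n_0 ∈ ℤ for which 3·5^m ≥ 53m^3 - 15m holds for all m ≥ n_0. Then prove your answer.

At m = 4: 1875 < 3332, so the inequality fails and n_0 ≥ 5. We prove 3·5^m ≥ 53m^3 - 15m for all m ≥ 5.
For the base case m = 5: 3·5^m = 9375 and 53m^3 - 15m = 6550, so 9375 ≥ 6550.
Suppose the result is true for m = i, so 3·5^i ≥ 53i^3 - 15i.
Then 3·5^(i + 1) = 5·(3·5^i) ≥ 5·(53i^3 - 15i).
Also, for i ≥ 5 we have 5·(53i^3 - 15i) ≥ 53(i+1)^3 - 15(i+1), since 5·(53i^3 - 15i) − (53(i+1)^3 - 15(i+1)) = 212i^3 - 159i^2 - 219i - 38, which is nonnegative for all i ≥ 5.
Combining, 3·5^(i + 1) ≥ 53(i+1)^3 - 15(i+1).
Hence, by induction on m, the claim holds for every m ≥ 5.
Hence the smallest such n_0 is 5.

n_0 = 5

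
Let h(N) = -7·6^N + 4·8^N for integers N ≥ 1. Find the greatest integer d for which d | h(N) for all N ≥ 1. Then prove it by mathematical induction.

Computing the first values: h(1) = -10 and h(2) = 4; gcd(-10, 4) = 2, so d ≤ 2.
We prove 2 | -7·6^N + 4·8^N for all N ≥ 1 by induction on N.
When N = 1: h(1) = -10 = 2·(-5), so 2 | h(1).
Inductive step: suppose the statement holds for some m ≥ 1, i.e. 2 | h(m). Then
h(m+1) − 8·h(m) = (-7·6^(m+1) + 4·8^(m+1)) − 8·(-7·6^m + 4·8^m) = (-7)·6^m·(6 − 8) = (14)·6^m. Since 2 | h(m) by the inductive hypothesis, 2 | 8·h(m); and 2 | 14 since 14 = 2·7. Therefore 2 | h(m+1).
Hence, by induction on N, the claim holds for every N ≥ 1.
Therefore the largest such d is 2.

d = 2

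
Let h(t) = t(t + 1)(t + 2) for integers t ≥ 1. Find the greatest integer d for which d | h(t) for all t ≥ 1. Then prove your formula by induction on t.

d = 6

Computing the first values: h(1) = 6 and h(2) = 24; gcd(6, 24) = 6, so d ≤ 6.
We prove 6 | t(t + 1)(t + 2) for all t ≥ 1 by induction on t.
For the base case t = 1: h(1) = 6 = 6·(1), so 6 | h(1).
Suppose the result is true for t = m, i.e. 6 | h(m). Then
h(m+1) − h(m) = (m+1)·(m+2)·(m+3) − m·(m+1)·(m+2) = (m+1)·(m+2)·[(m+3) − m] = 3·(m+1)·(m+2). The product of 2 consecutive integers is divisible by (2)! = 2, so h(m+1) − h(m) is divisible by 3·2 = 6. By the inductive hypothesis 6 | h(m), hence 6 | h(m+1).
Hence, by induction on t, the claim holds for every t ≥ 1.
Therefore the largest such d is 6.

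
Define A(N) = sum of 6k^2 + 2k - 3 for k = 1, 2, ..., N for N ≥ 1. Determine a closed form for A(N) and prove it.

We claim A(N) = N(2N^2 + 4N - 1) for all N ≥ 1.
When N = 1: A(1) = 5, and the closed form gives 5. They agree.
Suppose the result is true for N = k, so A(k) = k(2k^2 + 4k - 1).
Then A(k+1) = A(k) + (6k^2 + 14k + 5) = (k(2k^2 + 4k - 1)) + (6k^2 + 14k + 5).
Simplifying, A(k+1) = (k + 1)(2k^2 + 8k + 5) = (k+1)(2(k+1)^2 + 4(k+1) - 1),
which is the closed form with N = k+1.
By the principle of mathematical induction, the result holds for all N ≥ 1.

A(N) = N(2N^2 + 4N - 1)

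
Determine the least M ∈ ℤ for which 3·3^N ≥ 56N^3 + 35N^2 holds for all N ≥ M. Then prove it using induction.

At N = 8: 19683 < 30912, so the inequality fails and M ≥ 9. We prove 3·3^N ≥ 56N^3 + 35N^2 for all N ≥ 9.
Base case (N = 9): 3·3^N = 59049 and 56N^3 + 35N^2 = 43659, so 59049 ≥ 43659.
Suppose the result is true for N = i, so 3·3^i ≥ 56i^3 + 35i^2.
Then 3·3^(i + 1) = 3·(3·3^i) ≥ 3·(56i^3 + 35i^2).
Also, for i ≥ 9 we have 3·(56i^3 + 35i^2) ≥ 56(i+1)^3 + 35(i+1)^2, since 3·(56i^3 + 35i^2) − (56(i+1)^3 + 35(i+1)^2) = 112i^3 - 98i^2 - 238i - 91, which is nonnegative for all i ≥ 9.
Combining, 3·3^(i + 1) ≥ 56(i+1)^3 + 35(i+1)^2.
By the principle of mathematical induction, the result holds for all N ≥ 9.
Hence the smallest such M is 9.

M = 9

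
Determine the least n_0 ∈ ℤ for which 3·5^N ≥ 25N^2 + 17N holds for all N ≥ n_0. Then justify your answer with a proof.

At N = 2: 75 < 134, so the inequality fails and n_0 ≥ 3. We prove 3·5^N ≥ 25N^2 + 17N for all N ≥ 3.
When N = 3: 3·5^N = 375 and 25N^2 + 17N = 276, so 375 ≥ 276.
Inductive step: suppose the statement holds for some i ≥ 3, so 3·5^i ≥ 25i^2 + 17i.
Then 3·5^(i + 1) = 5·(3·5^i) ≥ 5·(25i^2 + 17i).
Also, for i ≥ 3 we have 5·(25i^2 + 17i) ≥ 25(i+1)^2 + 17(i+1), since 5·(25i^2 + 17i) − (25(i+1)^2 + 17(i+1)) = 100i^2 + 18i - 42, which is nonnegative for all i ≥ 3.
Combining, 3·5^(i + 1) ≥ 25(i+1)^2 + 17(i+1).
This completes the induction.
Hence the smallest such n_0 is 3.

n_0 = 3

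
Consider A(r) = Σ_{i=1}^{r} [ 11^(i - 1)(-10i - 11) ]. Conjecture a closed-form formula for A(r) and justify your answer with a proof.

A(r) = -11^r(r + 1) + 1

We claim A(r) = -11^r(r + 1) + 1 for all r ≥ 1.
When r = 1: A(1) = -21, and the closed form gives -21. They agree.
Inductive step: assume the claim holds for r = i, so A(i) = -11^i(i + 1) + 1.
Then A(i+1) = A(i) + (11^i(-10i - 21)) = (-11^i(i + 1) + 1) + (11^i(-10i - 21)).
Simplifying, A(i+1) = -11·11^i·i - 22·11^i + 1 = -11^(i+1)((i+1) + 1) + 1,
which is the closed form with r = i+1.
Hence, by induction on r, the claim holds for every r ≥ 1.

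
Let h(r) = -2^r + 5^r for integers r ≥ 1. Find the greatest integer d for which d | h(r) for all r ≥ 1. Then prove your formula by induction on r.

Computing the first values: h(1) = 3 and h(2) = 21; gcd(3, 21) = 3, so d ≤ 3.
We prove 3 | -2^r + 5^r for all r ≥ 1 by induction on r.
Base case (r = 1): h(1) = 3 = 3·(1), so 3 | h(1).
Inductive step: suppose the statement holds for some k ≥ 1, i.e. 3 | h(k). Then
5^{k+1} − 2^{k+1} = 5·5^k − 2·2^k = 5·(5^k − 2^k) + (3)·2^k. The first term is divisible by 3 by the inductive hypothesis, and the second term (3)·2^k is divisible by 3 since 3 | 3. Hence 3 | h(k+1).
By the principle of mathematical induction, the result holds for all r ≥ 1.
Therefore the largest such d is 3.

d = 3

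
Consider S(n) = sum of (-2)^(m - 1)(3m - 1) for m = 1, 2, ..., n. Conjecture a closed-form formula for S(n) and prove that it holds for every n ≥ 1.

We claim S(n) = -(-2)^n·n for all n ≥ 1.
When n = 1: S(1) = 2, and the closed form gives 2. They agree.
For the inductive step, assume it holds for an arbitrary m ≥ 1, so S(m) = -(-2)^m·m.
Then S(m+1) = S(m) + ((-2)^m(3m + 2)) = (-(-2)^m·m) + ((-2)^m(3m + 2)).
Simplifying, S(m+1) = 2(-2)^m(m + 1) = -(-2)^(m+1)·(m+1),
which is the closed form with n = m+1.
Hence, by induction on n, the claim holds for every n ≥ 1.

S(n) = -(-2)^n·n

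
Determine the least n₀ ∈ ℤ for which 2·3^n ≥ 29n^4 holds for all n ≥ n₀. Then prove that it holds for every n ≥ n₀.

n₀ = 12

At n = 11: 354294 < 424589, so the inequality fails and n₀ ≥ 12. We prove 2·3^n ≥ 29n^4 for all n ≥ 12.
When n = 12: 2·3^n = 1062882 and 29n^4 = 601344, so 1062882 ≥ 601344.
Inductive step: suppose the statement holds for some j ≥ 12, so 2·3^j ≥ 29j^4.
Then 2·3^(j + 1) = 3·(2·3^j) ≥ 3·(29j^4).
Also, for j ≥ 12 we have 3·(29j^4) ≥ 29(j+1)^4, since 3 ≥ (1 + 1/j)^4 for all j ≥ 12.
Combining, 2·3^(j + 1) ≥ 29(j+1)^4.
By induction, the statement is established for all n ≥ 12.
Hence the smallest such n₀ is 12.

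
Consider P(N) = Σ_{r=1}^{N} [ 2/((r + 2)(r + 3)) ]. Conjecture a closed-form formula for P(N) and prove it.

We claim P(N) = 2N/(3(N + 3)) for all N ≥ 1.
Base step (N = 1): P(1) = 1/6, and the closed form gives 1/6. They agree.
For the inductive step, assume it holds for an arbitrary r ≥ 1, so P(r) = 2r/(3(r + 3)).
Then P(r+1) = P(r) + (2/((r + 3)(r + 4))) = (2r/(3(r + 3))) + (2/((r + 3)(r + 4))).
Simplifying, P(r+1) = 2(r + 1)/(3(r + 4)) = 2(r+1)/(3((r+1) + 3)),
which is the closed form with N = r+1.
By the principle of mathematical induction, the result holds for all N ≥ 1.

P(N) = 2N/(3(N + 3))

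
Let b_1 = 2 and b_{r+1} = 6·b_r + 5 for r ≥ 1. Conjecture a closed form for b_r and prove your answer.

Computing the first terms: b_1 = 2, b_2 = 17, b_3 = 107. This suggests b_r = 3·6^(r - 1) - 1.
When r = 1: the formula gives 2 = 2 = b_1.
Suppose the result is true for r = j, so b_j = 3·6^(j - 1) - 1.
Then b_{j+1} = 6·b_j + 5 = 6·(3·6^(j - 1) - 1) + 5 = 3·6^j - 1 = 3·6^((j+1) - 1) - 1,
which is the claimed formula at r = j+1.
By the principle of mathematical induction, the result holds for all r ≥ 1.

b_r = 3·6^(r - 1) - 1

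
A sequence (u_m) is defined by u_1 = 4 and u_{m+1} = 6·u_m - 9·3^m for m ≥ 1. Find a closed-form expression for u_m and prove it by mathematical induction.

Computing the first terms: u_1 = 4, u_2 = -3, u_3 = -99. This suggests u_m = 3^(m + 1) - 5·6^(m - 1).
When m = 1: the formula gives 4 = 4 = u_1.
For the inductive step, assume it holds for an arbitrary i ≥ 1, so u_i = 3^(i + 1) - 5·6^(i - 1).
Then u_{i+1} = 6·u_i - 9·3^i = 6·(3^(i + 1) - 5·6^(i - 1)) - 9·3^i = 3^(i + 2) - 5·6^i = 3^((i+1) + 1) - 5·6^((i+1) - 1),
which is the claimed formula at m = i+1.
Hence, by induction on m, the claim holds for every m ≥ 1.

u_m = 3^(m + 1) - 5·6^(m - 1)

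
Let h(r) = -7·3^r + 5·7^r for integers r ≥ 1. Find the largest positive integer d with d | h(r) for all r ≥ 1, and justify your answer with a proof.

Computing the first values: h(1) = 14 and h(2) = 182; gcd(14, 182) = 14, so d ≤ 14.
We prove 14 | -7·3^r + 5·7^r for all r ≥ 1 by induction on r.
For the base case r = 1: h(1) = 14 = 14·(1), so 14 | h(1).
Inductive step: suppose the statement holds for some j ≥ 1, i.e. 14 | h(j). Then
h(j+1) − 7·h(j) = (-7·3^(j+1) + 5·7^(j+1)) − 7·(-7·3^j + 5·7^j) = (-7)·3^j·(3 − 7) = (28)·3^j. Since 14 | h(j) by the inductive hypothesis, 14 | 7·h(j); and 14 | 28 since 28 = 14·2. Therefore 14 | h(j+1).
This completes the induction.
Therefore the largest such d is 14.

d = 14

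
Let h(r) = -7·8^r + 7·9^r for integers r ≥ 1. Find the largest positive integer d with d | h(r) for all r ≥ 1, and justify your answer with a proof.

d = 7

Computing the first values: h(1) = 7 and h(2) = 119; gcd(7, 119) = 7, so d ≤ 7.
We prove 7 | -7·8^r + 7·9^r for all r ≥ 1 by induction on r.
For the base case r = 1: h(1) = 7 = 7·(1), so 7 | h(1).
Inductive step: assume the claim holds for r = j, i.e. 7 | h(j). Then
h(j+1) − 9·h(j) = (-7·8^(j+1) + 7·9^(j+1)) − 9·(-7·8^j + 7·9^j) = (-7)·8^j·(8 − 9) = (7)·8^j. Since 7 | h(j) by the inductive hypothesis, 7 | 9·h(j); and 7 | 7 since 7 = 7·1. Therefore 7 | h(j+1).
This completes the induction.
Therefore the largest such d is 7.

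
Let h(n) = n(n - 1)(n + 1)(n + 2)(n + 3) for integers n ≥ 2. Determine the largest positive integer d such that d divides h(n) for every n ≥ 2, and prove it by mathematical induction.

d = 120

Computing the first values: h(2) = 120 and h(3) = 720; gcd(120, 720) = 120, so d ≤ 120.
We prove 120 | n(n - 1)(n + 1)(n + 2)(n + 3) for all n ≥ 2 by induction on n.
For the base case n = 2: h(2) = 120 = 120·(1), so 120 | h(2).
Inductive step: assume the claim holds for n = j, i.e. 120 | h(j). Then
h(j+1) − h(j) = j·(j+1)·(j+2)·(j+3)·(j+4) − (j-1)·j·(j+1)·(j+2)·(j+3) = j·(j+1)·(j+2)·(j+3)·[(j+4) − (j-1)] = 5·j·(j+1)·(j+2)·(j+3). The product of 4 consecutive integers is divisible by (4)! = 24, so h(j+1) − h(j) is divisible by 5·24 = 120. By the inductive hypothesis 120 | h(j), hence 120 | h(j+1).
Hence, by induction on n, the claim holds for every n ≥ 2.
Therefore the largest such d is 120.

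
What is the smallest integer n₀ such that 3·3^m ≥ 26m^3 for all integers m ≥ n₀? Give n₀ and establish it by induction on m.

At m = 7: 6561 < 8918, so the inequality fails and n₀ ≥ 8. We prove 3·3^m ≥ 26m^3 for all m ≥ 8.
Base step (m = 8): 3·3^m = 19683 and 26m^3 = 13312, so 19683 ≥ 13312.
For the inductive step, assume it holds for an arbitrary i ≥ 8, so 3·3^i ≥ 26i^3.
Then 3·3^(i + 1) = 3·(3·3^i) ≥ 3·(26i^3).
Also, for i ≥ 8 we have 3·(26i^3) ≥ 26(i+1)^3, since 3 ≥ (1 + 1/i)^3 for all i ≥ 8.
Combining, 3·3^(i + 1) ≥ 26(i+1)^3.
Hence, by induction on m, the claim holds for every m ≥ 8.
Hence the smallest such n₀ is 8.

n₀ = 8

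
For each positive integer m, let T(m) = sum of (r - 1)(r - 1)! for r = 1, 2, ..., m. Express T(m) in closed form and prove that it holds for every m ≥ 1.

We claim T(m) = m! - 1 for all m ≥ 1.
Base case (m = 1): T(1) = 0, and the closed form gives 0. They agree.
Inductive step: assume the claim holds for m = r, so T(r) = r! - 1.
Then T(r+1) = T(r) + (r·r!) = (r! - 1) + (r·r!).
Simplifying, T(r+1) = (r+1)! - 1,
which is the closed form with m = r+1.
This completes the induction.

T(m) = m! - 1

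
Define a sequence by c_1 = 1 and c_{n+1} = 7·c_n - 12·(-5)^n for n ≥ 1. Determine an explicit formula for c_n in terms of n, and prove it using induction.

c_n = (-5)^n + 6·7^(n - 1)

Computing the first terms: c_1 = 1, c_2 = 67, c_3 = 169. This suggests c_n = (-5)^n + 6·7^(n - 1).
Base step (n = 1): the formula gives 1 = 1 = c_1.
Inductive step: assume the claim holds for n = m, so c_m = (-5)^m + 6·7^(m - 1).
Then c_{m+1} = 7·c_m - 12·(-5)^m = 7·((-5)^m + 6·7^(m - 1)) - 12·(-5)^m = (-5)^(m + 1) + 6·7^m = (-5)^(m+1) + 6·7^((m+1) - 1),
which is the claimed formula at n = m+1.
Hence, by induction on n, the claim holds for every n ≥ 1.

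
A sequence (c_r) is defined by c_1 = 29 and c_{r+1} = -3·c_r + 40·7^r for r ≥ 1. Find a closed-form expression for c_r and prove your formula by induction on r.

Computing the first terms: c_1 = 29, c_2 = 193, c_3 = 1381. This suggests c_r = (-3)^(r - 1) + 4·7^r.
For the base case r = 1: the formula gives 29 = 29 = c_1.
For the inductive step, assume it holds for an arbitrary i ≥ 1, so c_i = (-3)^(i - 1) + 4·7^i.
Then c_{i+1} = -3·c_i + 40·7^i = -3·((-3)^(i - 1) + 4·7^i) + 40·7^i = (-3)^i + 4·7^(i + 1) = (-3)^((i+1) - 1) + 4·7^(i+1),
which is the claimed formula at r = i+1.
Hence, by induction on r, the claim holds for every r ≥ 1.

c_r = (-3)^(r - 1) + 4·7^r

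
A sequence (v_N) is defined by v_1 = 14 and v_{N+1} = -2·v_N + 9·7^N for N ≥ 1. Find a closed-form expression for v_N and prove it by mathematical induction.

Computing the first terms: v_1 = 14, v_2 = 35, v_3 = 371. This suggests v_N = 7(-2)^(N - 1) + 7^N.
For the base case N = 1: the formula gives 14 = 14 = v_1.
Inductive step: assume the claim holds for N = i, so v_i = 7(-2)^(i - 1) + 7^i.
Then v_{i+1} = -2·v_i + 9·7^i = -2·(7(-2)^(i - 1) + 7^i) + 9·7^i = 7(-2)^i + 7^(i + 1) = 7(-2)^((i+1) - 1) + 7^(i+1),
which is the claimed formula at N = i+1.
By the principle of mathematical induction, the result holds for all N ≥ 1.

v_N = 7(-2)^(N - 1) + 7^N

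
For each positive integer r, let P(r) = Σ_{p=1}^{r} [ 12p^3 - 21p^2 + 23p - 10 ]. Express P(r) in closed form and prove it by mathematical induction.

P(r) = r(3r^3 - r^2 + 4r - 2)

We claim P(r) = r(3r^3 - r^2 + 4r - 2) for all r ≥ 1.
Base case (r = 1): P(1) = 4, and the closed form gives 4. They agree.
Suppose the result is true for r = p, so P(p) = p(3p^3 - p^2 + 4p - 2).
Then P(p+1) = P(p) + (12p^3 + 15p^2 + 17p + 4) = (p(3p^3 - p^2 + 4p - 2)) + (12p^3 + 15p^2 + 17p + 4).
Simplifying, P(p+1) = (p + 1)(3p^3 + 8p^2 + 11p + 4) = (p+1)(3(p+1)^3 - (p+1)^2 + 4(p+1) - 2),
which is the closed form with r = p+1.
By induction, the statement is established for all r ≥ 1.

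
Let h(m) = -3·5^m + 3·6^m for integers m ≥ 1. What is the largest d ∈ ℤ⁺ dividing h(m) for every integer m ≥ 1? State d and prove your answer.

d = 3

Computing the first values: h(1) = 3 and h(2) = 33; gcd(3, 33) = 3, so d ≤ 3.
We prove 3 | -3·5^m + 3·6^m for all m ≥ 1 by induction on m.
When m = 1: h(1) = 3 = 3·(1), so 3 | h(1).
Inductive step: assume the claim holds for m = k, i.e. 3 | h(k). Then
h(k+1) − 6·h(k) = (-3·5^(k+1) + 3·6^(k+1)) − 6·(-3·5^k + 3·6^k) = (-3)·5^k·(5 − 6) = (3)·5^k. Since 3 | h(k) by the inductive hypothesis, 3 | 6·h(k); and 3 | 3 since 3 = 3·1. Therefore 3 | h(k+1).
Hence, by induction on m, the claim holds for every m ≥ 1.
Therefore the largest such d is 3.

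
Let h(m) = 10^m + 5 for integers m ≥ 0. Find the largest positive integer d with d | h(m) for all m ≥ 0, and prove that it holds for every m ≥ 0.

Computing the first values: h(0) = 6 and h(1) = 15; gcd(6, 15) = 3, so d ≤ 3.
We prove 3 | 10^m + 5 for all m ≥ 0 by induction on m.
For the base case m = 0: h(0) = 6 = 3·(2), so 3 | h(0).
For the inductive step, assume it holds for an arbitrary p ≥ 0, i.e. 3 | h(p). Then
h(p+1) = 10^(p+1) + 5 = 10·(10^p + 5) - 45 = 10·h(p) - 45. The first term is divisible by 3 by the inductive hypothesis, and -45 is divisible by 3. Hence 3 | h(p+1).
By induction, the statement is established for all m ≥ 0.
Therefore the largest such d is 3.

d = 3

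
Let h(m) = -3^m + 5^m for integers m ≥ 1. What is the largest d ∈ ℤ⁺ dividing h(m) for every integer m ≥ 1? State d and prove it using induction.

d = 2

Computing the first values: h(1) = 2 and h(2) = 16; gcd(2, 16) = 2, so d ≤ 2.
We prove 2 | -3^m + 5^m for all m ≥ 1 by induction on m.
For the base case m = 1: h(1) = 2 = 2·(1), so 2 | h(1).
Suppose the result is true for m = r, i.e. 2 | h(r). Then
5^{r+1} − 3^{r+1} = 5·5^r − 3·3^r = 5·(5^r − 3^r) + (2)·3^r. The first term is divisible by 2 by the inductive hypothesis, and the second term (2)·3^r is divisible by 2 since 2 | 2. Hence 2 | h(r+1).
By induction, the statement is established for all m ≥ 1.
Therefore the largest such d is 2.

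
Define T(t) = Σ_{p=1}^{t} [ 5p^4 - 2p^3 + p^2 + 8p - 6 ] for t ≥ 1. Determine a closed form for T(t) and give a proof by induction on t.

T(t) = t(t^2 + 2)(t^2 + 2t - 1)

We claim T(t) = t(t^2 + 2)(t^2 + 2t - 1) for all t ≥ 1.
Base step (t = 1): T(1) = 6, and the closed form gives 6. They agree.
Inductive step: suppose the statement holds for some p ≥ 1, so T(p) = p(p^4 + 2p^3 + p^2 + 4p - 2).
Then T(p+1) = T(p) + (5p^4 + 18p^3 + 25p^2 + 24p + 6) = (p(p^4 + 2p^3 + p^2 + 4p - 2)) + (5p^4 + 18p^3 + 25p^2 + 24p + 6).
Simplifying, T(p+1) = (p + 1)(p^2 + 2p + 3)(p^2 + 4p + 2) = (p+1)((p+1)^2 + 2)((p+1)^2 + 2(p+1) - 1),
which is the closed form with t = p+1.
This completes the induction.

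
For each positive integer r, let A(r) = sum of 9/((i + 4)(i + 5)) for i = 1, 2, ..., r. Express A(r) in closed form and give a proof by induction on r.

We claim A(r) = 9r/(5(r + 5)) for all r ≥ 1.
Base case (r = 1): A(1) = 3/10, and the closed form gives 3/10. They agree.
Inductive step: suppose the statement holds for some i ≥ 1, so A(i) = 9i/(5(i + 5)).
Then A(i+1) = A(i) + (9/((i + 5)(i + 6))) = (9i/(5(i + 5))) + (9/((i + 5)(i + 6))).
Simplifying, A(i+1) = 9(i + 1)/(5(i + 6)) = 9(i+1)/(5((i+1) + 5)),
which is the closed form with r = i+1.
By the principle of mathematical induction, the result holds for all r ≥ 1.

A(r) = 9r/(5(r + 5))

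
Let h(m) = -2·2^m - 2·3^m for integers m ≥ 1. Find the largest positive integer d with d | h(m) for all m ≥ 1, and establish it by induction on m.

d = 2

Computing the first values: h(1) = -10 and h(2) = -26; gcd(-10, -26) = 2, so d ≤ 2.
We prove 2 | -2·2^m - 2·3^m for all m ≥ 1 by induction on m.
Base case (m = 1): h(1) = -10 = 2·(-5), so 2 | h(1).
Inductive step: suppose the statement holds for some j ≥ 1, i.e. 2 | h(j). Then
h(j+1) − 3·h(j) = (-2·2^(j+1) - 2·3^(j+1)) − 3·(-2·2^j - 2·3^j) = (-2)·2^j·(2 − 3) = (2)·2^j. Since 2 | h(j) by the inductive hypothesis, 2 | 3·h(j); and 2 | 2 since 2 = 2·1. Therefore 2 | h(j+1).
Hence, by induction on m, the claim holds for every m ≥ 1.
Therefore the largest such d is 2.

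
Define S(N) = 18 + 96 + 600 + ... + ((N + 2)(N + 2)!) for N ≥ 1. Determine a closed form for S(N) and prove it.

We claim S(N) = (N + 3)! - 6 for all N ≥ 1.
When N = 1: S(1) = 18, and the closed form gives 18. They agree.
For the inductive step, assume it holds for an arbitrary i ≥ 1, so S(i) = (i + 3)! - 6.
Then S(i+1) = S(i) + ((i + 3)(i + 3)!) = ((i + 3)! - 6) + ((i + 3)(i + 3)!).
Simplifying, S(i+1) = ((i+1) + 3)! - 6,
which is the closed form with N = i+1.
Hence, by induction on N, the claim holds for every N ≥ 1.

S(N) = (N + 3)! - 6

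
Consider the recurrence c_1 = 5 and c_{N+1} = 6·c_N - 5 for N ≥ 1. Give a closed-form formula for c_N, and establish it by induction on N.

c_N = 4·6^(N - 1) + 1

Computing the first terms: c_1 = 5, c_2 = 25, c_3 = 145. This suggests c_N = 4·6^(N - 1) + 1.
Base case (N = 1): the formula gives 5 = 5 = c_1.
For the inductive step, assume it holds for an arbitrary i ≥ 1, so c_i = 4·6^(i - 1) + 1.
Then c_{i+1} = 6·c_i - 5 = 6·(4·6^(i - 1) + 1) - 5 = 4·6^i + 1 = 4·6^((i+1) - 1) + 1,
which is the claimed formula at N = i+1.
This completes the induction.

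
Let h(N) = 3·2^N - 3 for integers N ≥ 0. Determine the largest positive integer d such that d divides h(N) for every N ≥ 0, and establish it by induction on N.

Computing the first values: h(0) = 0 and h(1) = 3; gcd(0, 3) = 3, so d ≤ 3.
We prove 3 | 3·2^N - 3 for all N ≥ 0 by induction on N.
When N = 0: h(0) = 0 = 3·(0), so 3 | h(0).
Inductive step: assume the claim holds for N = i, i.e. 3 | h(i). Then
h(i+1) = 3·2^(i+1) - 3 = 2·(3·2^i - 3) + 3 = 2·h(i) + 3. The first term is divisible by 3 by the inductive hypothesis, and 3 is divisible by 3. Hence 3 | h(i+1).
By induction, the statement is established for all N ≥ 0.
Therefore the largest such d is 3.

d = 3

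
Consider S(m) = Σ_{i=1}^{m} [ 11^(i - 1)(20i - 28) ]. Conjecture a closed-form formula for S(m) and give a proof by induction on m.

S(m) = 11^m(2m - 3) + 3

We claim S(m) = 11^m(2m - 3) + 3 for all m ≥ 1.
Base step (m = 1): S(1) = -8, and the closed form gives -8. They agree.
Suppose the result is true for m = i, so S(i) = 11^i(2i - 3) + 3.
Then S(i+1) = S(i) + (11^i(20i - 8)) = (11^i(2i - 3) + 3) + (11^i(20i - 8)).
Simplifying, S(i+1) = 22·11^i·i - 11·11^i + 3 = 11^(i+1)(2(i+1) - 3) + 3,
which is the closed form with m = i+1.
By induction, the statement is established for all m ≥ 1.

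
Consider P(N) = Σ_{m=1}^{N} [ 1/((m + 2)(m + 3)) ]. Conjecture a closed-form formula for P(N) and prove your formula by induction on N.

P(N) = N/(3(N + 3))

We claim P(N) = N/(3(N + 3)) for all N ≥ 1.
For the base case N = 1: P(1) = 1/12, and the closed form gives 1/12. They agree.
Inductive step: assume the claim holds for N = m, so P(m) = m/(3(m + 3)).
Then P(m+1) = P(m) + (1/((m + 3)(m + 4))) = (m/(3(m + 3))) + (1/((m + 3)(m + 4))).
Simplifying, P(m+1) = (m + 1)/(3(m + 4)) = (m+1)/(3((m+1) + 3)),
which is the closed form with N = m+1.
Hence, by induction on N, the claim holds for every N ≥ 1.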